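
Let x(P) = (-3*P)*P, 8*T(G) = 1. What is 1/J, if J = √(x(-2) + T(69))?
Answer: -2*I*√190/95 ≈ -0.29019*I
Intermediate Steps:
T(G) = ⅛ (T(G) = (⅛)*1 = ⅛)
x(P) = -3*P²
J = I*√190/4 (J = √(-3*(-2)² + ⅛) = √(-3*4 + ⅛) = √(-12 + ⅛) = √(-95/8) = I*√190/4 ≈ 3.446*I)
1/J = 1/(I*√190/4) = -2*I*√190/95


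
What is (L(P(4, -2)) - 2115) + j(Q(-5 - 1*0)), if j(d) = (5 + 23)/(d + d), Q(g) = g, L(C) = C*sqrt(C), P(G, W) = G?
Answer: -10549/5 ≈ -2109.8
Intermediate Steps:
L(C) = C**(3/2)
j(d) = 14/d (j(d) = 28/((2*d)) = 28*(1/(2*d)) = 14/d)
(L(P(4, -2)) - 2115) + j(Q(-5 - 1*0)) = (4**(3/2) - 2115) + 14/(-5 - 1*0) = (8 - 2115) + 14/(-5 + 0) = -2107 + 14/(-5) = -2107 + 14*(-1/5) = -2107 - 14/5 = -10549/5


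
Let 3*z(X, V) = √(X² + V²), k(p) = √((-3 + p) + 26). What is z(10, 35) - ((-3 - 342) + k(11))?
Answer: 345 - √34 + 5*√53/3 ≈ 351.30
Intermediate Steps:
k(p) = √(23 + p)
z(X, V) = √(V² + X²)/3 (z(X, V) = √(X² + V²)/3 = √(V² + X²)/3)
z(10, 35) - ((-3 - 342) + k(11)) = √(35² + 10²)/3 - ((-3 - 342) + √(23 + 11)) = √(1225 + 100)/3 - (-345 + √34) = √1325/3 + (345 - √34) = (5*√53)/3 + (345 - √34) = 5*√53/3 + (345 - √34) = 345 - √34 + 5*√53/3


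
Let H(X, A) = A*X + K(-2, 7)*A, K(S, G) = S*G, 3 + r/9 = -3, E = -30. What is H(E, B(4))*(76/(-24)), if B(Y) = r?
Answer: -7524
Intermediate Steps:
r = -54 (r = -27 + 9*(-3) = -27 - 27 = -54)
K(S, G) = G*S
B(Y) = -54
H(X, A) = -14*A + A*X (H(X, A) = A*X + (7*(-2))*A = A*X - 14*A = -14*A + A*X)
H(E, B(4))*(76/(-24)) = (-54*(-14 - 30))*(76/(-24)) = (-54*(-44))*(76*(-1/24)) = 2376*(-19/6) = -7524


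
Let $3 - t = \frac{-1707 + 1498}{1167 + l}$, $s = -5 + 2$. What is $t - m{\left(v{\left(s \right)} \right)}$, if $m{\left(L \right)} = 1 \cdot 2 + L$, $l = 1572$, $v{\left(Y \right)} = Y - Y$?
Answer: $\frac{268}{249} \approx 1.0763$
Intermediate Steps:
$s = -3$
$v{\left(Y \right)} = 0$
$m{\left(L \right)} = 2 + L$
$t = \frac{766}{249}$ ($t = 3 - \frac{-1707 + 1498}{1167 + 1572} = 3 - - \frac{209}{2739} = 3 - \left(-209\right) \frac{1}{2739} = 3 - - \frac{19}{249} = 3 + \frac{19}{249} = \frac{766}{249} \approx 3.0763$)
$t - m{\left(v{\left(s \right)} \right)} = \frac{766}{249} - \left(2 + 0\right) = \frac{766}{249} - 2 = \frac{268}{249}$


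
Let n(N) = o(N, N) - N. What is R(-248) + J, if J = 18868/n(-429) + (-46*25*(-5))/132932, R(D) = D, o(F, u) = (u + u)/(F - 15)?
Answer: -432750862965/2119534274 ≈ -204.17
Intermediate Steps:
o(F, u) = 2*u/(-15 + F) (o(F, u) = (2*u)/(-15 + F) = 2*u/(-15 + F))
n(N) = -N + 2*N/(-15 + N) (n(N) = 2*N/(-15 + N) - N = -N + 2*N/(-15 + N))
J = 92893636987/2119534274 (J = 18868/((-429*(17 - 1*(-429))/(-15 - 429))) + (-46*25*(-5))/132932 = 18868/((-429*(17 + 429)/(-444))) - 1150*(-5)*(1/132932) = 18868/((-429*(-1/444)*446)) + 5750*(1/132932) = 18868/(31889/74) + 2875/66466 = 18868*(74/31889) + 2875/66466 = 1396232/31889 + 2875/66466 = 92893636987/2119534274 ≈ 43.827)
R(-248) + J = -248 + 92893636987/2119534274 = -432750862965/2119534274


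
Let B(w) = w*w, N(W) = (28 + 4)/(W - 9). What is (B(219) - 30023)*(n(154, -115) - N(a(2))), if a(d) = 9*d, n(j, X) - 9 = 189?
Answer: 31391500/9 ≈ 3.4879e+6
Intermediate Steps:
n(j, X) = 198 (n(j, X) = 9 + 189 = 198)
N(W) = 32/(-9 + W)
B(w) = w²
(B(219) - 30023)*(n(154, -115) - N(a(2))) = (219² - 30023)*(198 - 32/(-9 + 9*2)) = (47961 - 30023)*(198 - 32/(-9 + 18)) = 17938*(198 - 32/9) = 17938*(1750/9) = 31391500/9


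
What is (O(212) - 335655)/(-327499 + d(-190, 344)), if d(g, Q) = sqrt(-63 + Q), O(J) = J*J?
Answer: 95207561789/107255594720 + 290711*sqrt(281)/107255594720 ≈ 0.88772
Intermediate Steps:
O(J) = J**2
(O(212) - 335655)/(-327499 + d(-190, 344)) = (212**2 - 335655)/(-327499 + sqrt(-63 + 344)) = (44944 - 335655)/(-327499 + sqrt(281)) = -290711/(-327499 + sqrt(281))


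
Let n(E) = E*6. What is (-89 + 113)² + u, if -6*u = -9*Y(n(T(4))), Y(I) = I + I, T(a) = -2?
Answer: 540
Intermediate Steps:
n(E) = 6*E
Y(I) = 2*I
u = -36 (u = -(-3)*2*(6*(-2))/2 = -(-3)*2*(-12)/2 = -(-3)*(-24)/2 = -⅙*216 = -36)
(-89 + 113)² + u = (-89 + 113)² - 36 = 24² - 36 = 576 - 36 = 540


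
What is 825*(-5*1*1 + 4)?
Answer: -825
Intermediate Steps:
825*(-5*1*1 + 4) = 825*(-5*1 + 4) = 825*(-5 + 4) = 825*(-1) = -825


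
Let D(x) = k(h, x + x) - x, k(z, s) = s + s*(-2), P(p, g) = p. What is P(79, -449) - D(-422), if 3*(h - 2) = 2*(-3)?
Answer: -1187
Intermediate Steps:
h = 0 (h = 2 + (2*(-3))/3 = 2 + (1/3)*(-6) = 2 - 2 = 0)
k(z, s) = -s (k(z, s) = s - 2*s = -s)
D(x) = -3*x (D(x) = -(x + x) - x = -2*x - x = -3*x)
P(79, -449) - D(-422) = 79 - (-3)*(-422) = 79 - 1*1266 = 79 - 1266 = -1187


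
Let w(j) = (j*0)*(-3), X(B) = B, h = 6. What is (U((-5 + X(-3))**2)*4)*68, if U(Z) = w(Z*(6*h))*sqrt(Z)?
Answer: 0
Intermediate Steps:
w(j) = 0 (w(j) = 0*(-3) = 0)
U(Z) = 0 (U(Z) = 0*sqrt(Z) = 0)
(U((-5 + X(-3))**2)*4)*68 = (0*4)*68 = 0*68 = 0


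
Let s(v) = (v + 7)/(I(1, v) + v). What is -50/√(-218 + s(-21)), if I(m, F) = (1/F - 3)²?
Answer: 25*I*√1445936585/279949 ≈ 3.3958*I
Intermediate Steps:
I(m, F) = (-3 + 1/F)²
s(v) = (7 + v)/(v + (-1 + 3*v)²/v²) (s(v) = (v + 7)/((-1 + 3*v)²/v² + v) = (7 + v)/(v + (-1 + 3*v)²/v²))
-50/√(-218 + s(-21)) = -50/√(-218 + (-21)²*(7 - 21)/((-21)³ + (-1 + 3*(-21))²)) = -50/√(-218 + 441*(-14)/(-9261 + (-1 - 63)²)) = -50/√(-218 + 441*(-14)/(-9261 + (-64)²)) = -50/√(-218 + 441*(-14)/(-9261 + 4096)) = -50/√(-218 + 441*(-14)/(-5165)) = -50/√(-218 + 441*(-1/5165)*(-14)) = -50/√(-218 + 6174/5165) = -50*(-I*√1445936585/559898) = -(-25)*I*√1445936585/279949 = 25*I*√1445936585/279949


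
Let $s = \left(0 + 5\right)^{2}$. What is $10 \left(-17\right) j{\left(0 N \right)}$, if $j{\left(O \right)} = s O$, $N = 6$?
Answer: $0$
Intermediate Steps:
$s = 25$ ($s = 5^{2} = 25$)
$j{\left(O \right)} = 25 O$
$10 \left(-17\right) j{\left(0 N \right)} = 10 \left(-17\right) 25 \cdot 0 \cdot 6 = - 170 \cdot 25 \cdot 0 = \left(-170\right) 0 = 0$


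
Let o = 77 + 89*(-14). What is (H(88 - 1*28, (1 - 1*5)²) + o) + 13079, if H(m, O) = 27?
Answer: 11937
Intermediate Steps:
o = -1169 (o = 77 - 1246 = -1169)
(H(88 - 1*28, (1 - 1*5)²) + o) + 13079 = (27 - 1169) + 13079 = -1142 + 13079 = 11937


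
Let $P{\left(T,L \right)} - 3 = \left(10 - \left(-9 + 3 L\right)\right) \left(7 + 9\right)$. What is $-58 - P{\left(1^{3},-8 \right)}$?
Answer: $-749$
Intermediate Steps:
$P{\left(T,L \right)} = 307 - 48 L$ ($P{\left(T,L \right)} = 3 + \left(10 - \left(-9 + 3 L\right)\right) \left(7 + 9\right) = 3 + \left(10 - \left(-9 + 3 L\right)\right) 16 = 3 + \left(19 - 3 L\right) 16 = 3 - \left(-304 + 48 L\right) = 307 - 48 L$)
$-58 - P{\left(1^{3},-8 \right)} = -58 - \left(307 - -384\right) = -58 - \left(307 + 384\right) = -58 - 691 = -749$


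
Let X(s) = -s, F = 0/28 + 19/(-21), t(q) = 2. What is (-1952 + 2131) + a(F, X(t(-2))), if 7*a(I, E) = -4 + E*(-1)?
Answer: 1251/7 ≈ 178.71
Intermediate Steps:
F = -19/21 (F = 0*(1/28) + 19*(-1/21) = 0 - 19/21 = -19/21 ≈ -0.90476)
a(I, E) = -4/7 - E/7 (a(I, E) = (-4 + E*(-1))/7 = (-4 - E)/7 = -4/7 - E/7)
(-1952 + 2131) + a(F, X(t(-2))) = (-1952 + 2131) + (-4/7 - (-1)*2/7) = 179 + (-4/7 - ⅐*(-2)) = 179 + (-4/7 + 2/7) = 179 - 2/7 = 1251/7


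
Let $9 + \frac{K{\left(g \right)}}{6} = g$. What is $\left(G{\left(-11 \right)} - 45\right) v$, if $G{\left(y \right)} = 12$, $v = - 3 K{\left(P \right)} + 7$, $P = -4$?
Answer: $-7953$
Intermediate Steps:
$K{\left(g \right)} = -54 + 6 g$
$v = 241$ ($v = - 3 \left(-54 + 6 \left(-4\right)\right) + 7 = - 3 \left(-54 - 24\right) + 7 = \left(-3\right) \left(-78\right) + 7 = 234 + 7 = 241$)
$\left(G{\left(-11 \right)} - 45\right) v = \left(12 - 45\right) 241 = \left(-33\right) 241 = -7953$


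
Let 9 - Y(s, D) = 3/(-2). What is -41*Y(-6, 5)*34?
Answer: -14637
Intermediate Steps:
Y(s, D) = 21/2 (Y(s, D) = 9 - 3/(-2) = 9 - 3*(-1)/2 = 9 - 1*(-3/2) = 9 + 3/2 = 21/2)
-41*Y(-6, 5)*34 = -41*21/2*34 = -861/2*34 = -14637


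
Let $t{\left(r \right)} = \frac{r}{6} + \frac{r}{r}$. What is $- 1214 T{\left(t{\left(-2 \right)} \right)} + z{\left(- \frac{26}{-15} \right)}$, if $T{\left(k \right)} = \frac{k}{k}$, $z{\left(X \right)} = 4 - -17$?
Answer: $-1193$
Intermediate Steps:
$z{\left(X \right)} = 21$ ($z{\left(X \right)} = 4 + 17 = 21$)
$t{\left(r \right)} = 1 + \frac{r}{6}$ ($t{\left(r \right)} = r \frac{1}{6} + 1 = \frac{r}{6} + 1 = 1 + \frac{r}{6}$)
$T{\left(k \right)} = 1$
$- 1214 T{\left(t{\left(-2 \right)} \right)} + z{\left(- \frac{26}{-15} \right)} = \left(-1214\right) 1 + 21 = -1214 + 21 = -1193$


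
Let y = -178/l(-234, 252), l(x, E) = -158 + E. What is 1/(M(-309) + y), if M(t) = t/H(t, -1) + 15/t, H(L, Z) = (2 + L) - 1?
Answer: -1491028/1399947 ≈ -1.0651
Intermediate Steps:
H(L, Z) = 1 + L
M(t) = 15/t + t/(1 + t) (M(t) = t/(1 + t) + 15/t = 15/t + t/(1 + t))
y = -89/47 (y = -178/(-158 + 252) = -178/94 = -178*1/94 = -89/47 ≈ -1.8936)
1/(M(-309) + y) = 1/((15/(-309) - 309/(1 - 309)) - 89/47) = 1/((15*(-1/309) - 309/(-308)) - 89/47) = 1/((-5/103 - 309*(-1/308)) - 89/47) = 1/((-5/103 + 309/308) - 89/47) = 1/(30287/31724 - 89/47) = 1/(-1399947/1491028) = -1491028/1399947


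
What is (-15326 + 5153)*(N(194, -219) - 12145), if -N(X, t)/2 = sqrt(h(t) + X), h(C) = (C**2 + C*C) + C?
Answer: 123551085 + 20346*sqrt(95897) ≈ 1.2985e+8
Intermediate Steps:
h(C) = C + 2*C**2 (h(C) = (C**2 + C**2) + C = 2*C**2 + C = C + 2*C**2)
N(X, t) = -2*sqrt(X + t*(1 + 2*t)) (N(X, t) = -2*sqrt(t*(1 + 2*t) + X) = -2*sqrt(X + t*(1 + 2*t)))
(-15326 + 5153)*(N(194, -219) - 12145) = (-15326 + 5153)*(-2*sqrt(194 - 219*(1 + 2*(-219))) - 12145) = -10173*(-2*sqrt(194 - 219*(1 - 438)) - 12145) = -10173*(-2*sqrt(194 - 219*(-437)) - 12145) = -10173*(-2*sqrt(194 + 95703) - 12145) = -10173*(-2*sqrt(95897) - 12145) = -10173*(-12145 - 2*sqrt(95897)) = 123551085 + 20346*sqrt(95897)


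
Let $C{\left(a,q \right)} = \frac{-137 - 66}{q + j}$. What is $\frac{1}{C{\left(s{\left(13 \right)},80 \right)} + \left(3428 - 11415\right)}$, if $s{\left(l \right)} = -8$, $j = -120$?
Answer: $- \frac{40}{319277} \approx -0.00012528$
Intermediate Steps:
$C{\left(a,q \right)} = - \frac{203}{-120 + q}$ ($C{\left(a,q \right)} = \frac{-137 - 66}{q - 120} = - \frac{203}{-120 + q}$)
$\frac{1}{C{\left(s{\left(13 \right)},80 \right)} + \left(3428 - 11415\right)} = \frac{1}{- \frac{203}{-120 + 80} + \left(3428 - 11415\right)} = \frac{1}{- \frac{203}{-40} - 7987} = \frac{1}{\left(-203\right) \left(- \frac{1}{40}\right) - 7987} = \frac{1}{\frac{203}{40} - 7987} = \frac{1}{- \frac{319277}{40}} = - \frac{40}{319277}$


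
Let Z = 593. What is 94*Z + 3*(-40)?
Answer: 55622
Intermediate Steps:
94*Z + 3*(-40) = 94*593 + 3*(-40) = 55742 - 120 = 55622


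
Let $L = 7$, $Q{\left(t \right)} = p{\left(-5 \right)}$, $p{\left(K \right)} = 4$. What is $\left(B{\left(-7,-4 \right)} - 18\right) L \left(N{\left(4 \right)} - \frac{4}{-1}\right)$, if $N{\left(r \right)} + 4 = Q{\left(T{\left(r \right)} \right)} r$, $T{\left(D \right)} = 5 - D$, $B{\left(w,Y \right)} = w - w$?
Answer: $-2016$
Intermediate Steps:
$B{\left(w,Y \right)} = 0$
$Q{\left(t \right)} = 4$
$N{\left(r \right)} = -4 + 4 r$
$\left(B{\left(-7,-4 \right)} - 18\right) L \left(N{\left(4 \right)} - \frac{4}{-1}\right) = \left(0 - 18\right) 7 \left(\left(-4 + 4 \cdot 4\right) - \frac{4}{-1}\right) = - 18 \cdot 7 \left(\left(-4 + 16\right) - -4\right) = - 18 \cdot 7 \left(12 + 4\right) = - 18 \cdot 7 \cdot 16 = \left(-18\right) 112 = -2016$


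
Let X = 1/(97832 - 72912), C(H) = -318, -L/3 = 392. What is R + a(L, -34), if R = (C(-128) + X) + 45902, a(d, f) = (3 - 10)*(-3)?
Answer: 1136476601/24920 ≈ 45605.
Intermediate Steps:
L = -1176 (L = -3*392 = -1176)
a(d, f) = 21 (a(d, f) = -7*(-3) = 21)
X = 1/24920 ≈ 4.0128e-5
R = 1135953281/24920 (R = (-318 + 1/24920) + 45902 = -7924559/24920 + 45902 = 1135953281/24920 ≈ 45584.)
R + a(L, -34) = 1135953281/24920 + 21 = 1136476601/24920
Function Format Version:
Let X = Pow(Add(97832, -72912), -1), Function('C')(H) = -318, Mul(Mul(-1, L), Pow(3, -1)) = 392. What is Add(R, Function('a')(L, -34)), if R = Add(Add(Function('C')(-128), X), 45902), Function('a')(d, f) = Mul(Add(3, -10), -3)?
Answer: Rational(1136476601, 24920) ≈ 45605.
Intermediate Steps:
L = -1176 (L = Mul(-3, 392) = -1176)
Function('a')(d, f) = 21 (Function('a')(d, f) = Mul(-7, -3) = 21)
X = Rational(1, 24920) (X = Pow(24920, -1) = Rational(1, 24920) ≈ 4.0128e-5)
R = Rational(1135953281, 24920) (R = Add(Add(-318, Rational(1, 24920)), 45902) = Add(Rational(-7924559, 24920), 45902) = Rational(1135953281, 24920) ≈ 45584.)
Add(R, Function('a')(L, -34)) = Add(Rational(1135953281, 24920), 21) = Rational(1136476601, 24920)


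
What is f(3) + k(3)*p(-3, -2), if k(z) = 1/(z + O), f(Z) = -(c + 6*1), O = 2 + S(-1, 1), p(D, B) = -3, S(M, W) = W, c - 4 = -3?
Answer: -15/2 ≈ -7.5000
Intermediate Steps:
c = 1 (c = 4 - 3 = 1)
O = 3 (O = 2 + 1 = 3)
f(Z) = -7 (f(Z) = -(1 + 6*1) = -(1 + 6) = -1*7 = -7)
k(z) = 1/(3 + z) (k(z) = 1/(z + 3) = 1/(3 + z))
f(3) + k(3)*p(-3, -2) = -7 - 3/(3 + 3) = -7 - 3/6 = -7 + (⅙)*(-3) = -7 - ½ = -15/2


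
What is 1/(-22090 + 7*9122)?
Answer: 1/41764 ≈ 2.3944e-5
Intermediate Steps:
1/(-22090 + 7*9122) = 1/(-22090 + 63854) = 1/41764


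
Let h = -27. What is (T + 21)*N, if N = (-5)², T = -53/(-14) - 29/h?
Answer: 244375/378 ≈ 646.50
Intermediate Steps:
T = 1837/378 (T = -53/(-14) - 29/(-27) = -53*(-1/14) - 29*(-1/27) = 53/14 + 29/27 = 1837/378 ≈ 4.8598)
N = 25
(T + 21)*N = (1837/378 + 21)*25 = (9775/378)*25 = 244375/378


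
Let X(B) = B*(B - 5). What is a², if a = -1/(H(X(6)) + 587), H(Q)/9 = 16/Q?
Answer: 1/373321 ≈ 2.6787e-6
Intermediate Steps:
X(B) = B*(-5 + B)
H(Q) = 144/Q (H(Q) = 9*(16/Q) = 144/Q)
a = -1/611 (a = -1/(144/((6*(-5 + 6))) + 587) = -1/(144/((6*1)) + 587) = -1/(144/6 + 587) = -1/(144*(⅙) + 587) = -1/(24 + 587) = -1/611 ≈ -0.0016367)
a² = (-1/611)² = 1/373321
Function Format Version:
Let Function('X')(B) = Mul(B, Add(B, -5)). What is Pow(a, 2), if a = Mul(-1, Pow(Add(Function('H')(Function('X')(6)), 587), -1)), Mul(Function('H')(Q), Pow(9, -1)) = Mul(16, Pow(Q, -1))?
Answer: Rational(1, 373321) ≈ 2.6787e-6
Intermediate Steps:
Function('X')(B) = Mul(B, Add(-5, B))
Function('H')(Q) = Mul(144, Pow(Q, -1)) (Function('H')(Q) = Mul(9, Mul(16, Pow(Q, -1))) = Mul(144, Pow(Q, -1)))
a = Rational(-1, 611) (a = Mul(-1, Pow(Add(Mul(144, Pow(Mul(6, Add(-5, 6)), -1)), 587), -1)) = Mul(-1, Pow(Add(Mul(144, Pow(Mul(6, 1), -1)), 587), -1)) = Mul(-1, Pow(Add(Mul(144, Pow(6, -1)), 587), -1)) = Mul(-1, Pow(Add(Mul(144, Rational(1, 6)), 587), -1)) = Mul(-1, Pow(Add(24, 587), -1)) = Mul(-1, Pow(611, -1)) = Mul(-1, Rational(1, 611)) = Rational(-1, 611) ≈ -0.0016367)
Pow(a, 2) = Pow(Rational(-1, 611), 2) = Rational(1, 373321)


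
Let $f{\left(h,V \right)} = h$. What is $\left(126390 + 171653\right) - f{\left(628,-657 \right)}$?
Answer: $297415$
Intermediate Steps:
$\left(126390 + 171653\right) - f{\left(628,-657 \right)} = \left(126390 + 171653\right) - 628 = 298043 - 628 = 297415$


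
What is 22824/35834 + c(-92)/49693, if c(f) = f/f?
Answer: 567114433/890349481 ≈ 0.63696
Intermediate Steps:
c(f) = 1
22824/35834 + c(-92)/49693 = 22824/35834 + 1/49693 = 22824*(1/35834) + 1*(1/49693) = 11412/17917 + 1/49693 = 567114433/890349481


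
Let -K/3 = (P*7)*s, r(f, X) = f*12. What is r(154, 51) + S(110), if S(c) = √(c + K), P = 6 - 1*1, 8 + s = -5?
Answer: 1848 + 5*√59 ≈ 1886.4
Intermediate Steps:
r(f, X) = 12*f
s = -13 (s = -8 - 5 = -13)
P = 5 (P = 6 - 1 = 5)
K = 1365 (K = -3*5*7*(-13) = -105*(-13) = -3*(-455) = 1365)
S(c) = √(1365 + c) (S(c) = √(c + 1365) = √(1365 + c))
r(154, 51) + S(110) = 12*154 + √(1365 + 110) = 1848 + √1475 = 1848 + 5*√59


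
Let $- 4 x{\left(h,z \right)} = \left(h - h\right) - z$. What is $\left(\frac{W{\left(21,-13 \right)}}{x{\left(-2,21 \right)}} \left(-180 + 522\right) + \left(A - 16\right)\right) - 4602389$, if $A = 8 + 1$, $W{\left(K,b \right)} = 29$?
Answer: $- \frac{32203548}{7} \approx -4.6005 \cdot 10^{6}$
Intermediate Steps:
$x{\left(h,z \right)} = \frac{z}{4}$ ($x{\left(h,z \right)} = - \frac{\left(h - h\right) - z}{4} = - \frac{0 - z}{4} = - \frac{\left(-1\right) z}{4} = \frac{z}{4}$)
$A = 9$
$\left(\frac{W{\left(21,-13 \right)}}{x{\left(-2,21 \right)}} \left(-180 + 522\right) + \left(A - 16\right)\right) - 4602389 = \left(\frac{29}{\frac{1}{4} \cdot 21} \left(-180 + 522\right) + \left(9 - 16\right)\right) - 4602389 = \left(\frac{29}{\frac{21}{4}} \cdot 342 + \left(9 - 16\right)\right) - 4602389 = \left(29 \cdot \frac{4}{21} \cdot 342 - 7\right) - 4602389 = \left(\frac{116}{21} \cdot 342 - 7\right) - 4602389 = \left(\frac{13224}{7} - 7\right) - 4602389 = \frac{13175}{7} - 4602389 = - \frac{32203548}{7}$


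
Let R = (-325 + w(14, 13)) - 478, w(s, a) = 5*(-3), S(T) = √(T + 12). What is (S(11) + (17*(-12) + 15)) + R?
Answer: -1007 + √23 ≈ -1002.2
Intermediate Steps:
S(T) = √(12 + T)
w(s, a) = -15
R = -818 (R = (-325 - 15) - 478 = -340 - 478 = -818)
(S(11) + (17*(-12) + 15)) + R = (√(12 + 11) + (17*(-12) + 15)) - 818 = (√23 + (-204 + 15)) - 818 = (√23 - 189) - 818 = (-189 + √23) - 818 = -1007 + √23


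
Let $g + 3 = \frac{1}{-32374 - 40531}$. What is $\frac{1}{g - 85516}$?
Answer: $- \frac{72905}{6234762696} \approx -1.1693 \cdot 10^{-5}$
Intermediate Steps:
$g = - \frac{218716}{72905}$ ($g = -3 + \frac{1}{-32374 - 40531} = -3 + \frac{1}{-72905} = -3 - \frac{1}{72905} = - \frac{218716}{72905} \approx -3.0$)
$\frac{1}{g - 85516} = \frac{1}{- \frac{218716}{72905} - 85516} = \frac{1}{- \frac{6234762696}{72905}} = - \frac{72905}{6234762696}$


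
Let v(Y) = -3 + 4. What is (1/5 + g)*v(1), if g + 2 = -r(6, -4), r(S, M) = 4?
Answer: -29/5 ≈ -5.8000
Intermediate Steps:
v(Y) = 1
g = -6 (g = -2 - 1*4 = -2 - 4 = -6)
(1/5 + g)*v(1) = (1/5 - 6)*1 = (⅕ - 6)*1 = -29/5*1 = -29/5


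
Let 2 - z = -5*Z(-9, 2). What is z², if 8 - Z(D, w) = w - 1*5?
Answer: 3249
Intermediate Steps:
Z(D, w) = 13 - w (Z(D, w) = 8 - (w - 1*5) = 8 - (w - 5) = 8 - (-5 + w) = 8 + (5 - w) = 13 - w)
z = 57 (z = 2 - (-5)*(13 - 1*2) = 2 - (-5)*(13 - 2) = 2 - (-5)*11 = 2 - 1*(-55) = 2 + 55 = 57)
z² = 57² = 3249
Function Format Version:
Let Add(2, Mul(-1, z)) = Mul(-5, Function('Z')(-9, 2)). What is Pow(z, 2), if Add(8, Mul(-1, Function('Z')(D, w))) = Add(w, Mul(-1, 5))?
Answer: 3249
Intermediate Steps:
Function('Z')(D, w) = Add(13, Mul(-1, w)) (Function('Z')(D, w) = Add(8, Mul(-1, Add(w, Mul(-1, 5)))) = Add(8, Mul(-1, Add(w, -5))) = Add(8, Mul(-1, Add(-5, w))) = Add(8, Add(5, Mul(-1, w))) = Add(13, Mul(-1, w)))
z = 57 (z = Add(2, Mul(-1, Mul(-5, Add(13, Mul(-1, 2))))) = Add(2, Mul(-1, Mul(-5, Add(13, -2)))) = Add(2, Mul(-1, Mul(-5, 11))) = Add(2, Mul(-1, -55)) = Add(2, 55) = 57)
Pow(z, 2) = Pow(57, 2) = 3249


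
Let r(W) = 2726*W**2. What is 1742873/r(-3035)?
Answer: 1742873/25109799350 ≈ 6.9410e-5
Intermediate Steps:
1742873/r(-3035) = 1742873/((2726*(-3035)**2)) = 1742873/((2726*9211225)) = 1742873/25109799350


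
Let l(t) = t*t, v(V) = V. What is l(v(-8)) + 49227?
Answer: 49291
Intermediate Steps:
l(t) = t²
l(v(-8)) + 49227 = (-8)² + 49227 = 64 + 49227 = 49291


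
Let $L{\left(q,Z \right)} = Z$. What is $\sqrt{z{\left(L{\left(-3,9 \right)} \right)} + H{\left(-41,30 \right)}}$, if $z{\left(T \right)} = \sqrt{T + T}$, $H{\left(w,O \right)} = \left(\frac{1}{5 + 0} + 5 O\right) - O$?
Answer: $\frac{\sqrt{3005 + 75 \sqrt{2}}}{5} \approx 11.155$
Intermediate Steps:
$H{\left(w,O \right)} = \frac{1}{5} + 4 O$ ($H{\left(w,O \right)} = \left(\frac{1}{5} + 5 O\right) - O = \frac{1}{5} + 4 O$)
$z{\left(T \right)} = \sqrt{2} \sqrt{T}$ ($z{\left(T \right)} = \sqrt{2 T} = \sqrt{2} \sqrt{T}$)
$\sqrt{z{\left(L{\left(-3,9 \right)} \right)} + H{\left(-41,30 \right)}} = \sqrt{\sqrt{2} \sqrt{9} + \left(\frac{1}{5} + 4 \cdot 30\right)} = \sqrt{\sqrt{2} \cdot 3 + \left(\frac{1}{5} + 120\right)} = \sqrt{3 \sqrt{2} + \frac{601}{5}} = \sqrt{\frac{601}{5} + 3 \sqrt{2}}$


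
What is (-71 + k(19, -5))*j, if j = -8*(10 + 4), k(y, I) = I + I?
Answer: 9072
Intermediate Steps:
k(y, I) = 2*I
j = -112 (j = -8*14 = -112)
(-71 + k(19, -5))*j = (-71 + 2*(-5))*(-112) = (-71 - 10)*(-112) = -81*(-112) = 9072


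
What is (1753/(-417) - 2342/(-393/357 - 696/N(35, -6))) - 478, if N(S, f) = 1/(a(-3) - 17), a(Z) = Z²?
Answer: -133323212485/276246237 ≈ -482.62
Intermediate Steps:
N(S, f) = -⅛ (N(S, f) = 1/((-3)² - 17) = 1/(9 - 17) = 1/(-8) = -⅛)
(1753/(-417) - 2342/(-393/357 - 696/N(35, -6))) - 478 = (1753/(-417) - 2342/(-393/357 - 696/(-⅛))) - 478 = (1753*(-1/417) - 2342/(-393*1/357 - 696*(-8))) - 478 = (-1753/417 - 2342/(-131/119 + 5568)) - 478 = (-1753/417 - 2342/662461/119) - 478 = (-1753/417 - 2342*119/662461) - 478 = (-1753/417 - 278698/662461) - 478 = -1277511199/276246237 - 478 = -133323212485/276246237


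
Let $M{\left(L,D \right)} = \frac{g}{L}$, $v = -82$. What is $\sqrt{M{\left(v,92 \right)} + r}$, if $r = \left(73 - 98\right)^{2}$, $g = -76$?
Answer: $\frac{\sqrt{1052183}}{41} \approx 25.019$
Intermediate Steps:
$M{\left(L,D \right)} = - \frac{76}{L}$
$r = 625$ ($r = \left(-25\right)^{2} = 625$)
$\sqrt{M{\left(v,92 \right)} + r} = \sqrt{- \frac{76}{-82} + 625} = \sqrt{\left(-76\right) \left(- \frac{1}{82}\right) + 625} = \sqrt{\frac{38}{41} + 625} = \sqrt{\frac{25663}{41}} = \frac{\sqrt{1052183}}{41}$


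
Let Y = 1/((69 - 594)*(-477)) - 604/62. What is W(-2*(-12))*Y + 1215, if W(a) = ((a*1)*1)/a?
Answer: 9356629306/7763175 ≈ 1205.3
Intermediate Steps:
Y = -75628319/7763175 (Y = -1/477/(-525) - 604*1/62 = -1/525*(-1/477) - 302/31 = 1/250425 - 302/31 = -75628319/7763175 ≈ -9.7419)
W(a) = 1 (W(a) = (a*1)/a = a/a = 1)
W(-2*(-12))*Y + 1215 = 1*(-75628319/7763175) + 1215 = -75628319/7763175 + 1215 = 9356629306/7763175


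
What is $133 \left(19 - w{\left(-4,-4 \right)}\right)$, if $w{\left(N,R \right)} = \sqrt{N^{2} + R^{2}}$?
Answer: $2527 - 532 \sqrt{2} \approx 1774.6$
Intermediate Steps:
$133 \left(19 - w{\left(-4,-4 \right)}\right) = 133 \left(19 - \sqrt{\left(-4\right)^{2} + \left(-4\right)^{2}}\right) = 133 \left(19 - \sqrt{16 + 16}\right) = 133 \left(19 - \sqrt{32}\right) = 133 \left(19 - 4 \sqrt{2}\right) = 2527 - 532 \sqrt{2}$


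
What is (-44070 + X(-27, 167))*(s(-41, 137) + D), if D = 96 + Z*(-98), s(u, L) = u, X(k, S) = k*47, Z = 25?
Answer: 108586905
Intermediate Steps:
X(k, S) = 47*k
D = -2354 (D = 96 + 25*(-98) = 96 - 2450 = -2354)
(-44070 + X(-27, 167))*(s(-41, 137) + D) = (-44070 + 47*(-27))*(-41 - 2354) = (-44070 - 1269)*(-2395) = -45339*(-2395) = 108586905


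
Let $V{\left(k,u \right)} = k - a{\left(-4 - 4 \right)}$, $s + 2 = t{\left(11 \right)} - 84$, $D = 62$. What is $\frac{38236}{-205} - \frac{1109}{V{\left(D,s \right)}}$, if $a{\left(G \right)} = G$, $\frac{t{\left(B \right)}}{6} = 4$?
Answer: $- \frac{580773}{2870} \approx -202.36$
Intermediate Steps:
$t{\left(B \right)} = 24$ ($t{\left(B \right)} = 6 \cdot 4 = 24$)
$s = -62$ ($s = -2 + \left(24 - 84\right) = -2 - 60 = -62$)
$V{\left(k,u \right)} = 8 + k$ ($V{\left(k,u \right)} = k - \left(-4 - 4\right) = k - -8 = k + 8 = 8 + k$)
$\frac{38236}{-205} - \frac{1109}{V{\left(D,s \right)}} = \frac{38236}{-205} - \frac{1109}{8 + 62} = 38236 \left(- \frac{1}{205}\right) - \frac{1109}{70} = - \frac{38236}{205} - \frac{1109}{70} = - \frac{580773}{2870}$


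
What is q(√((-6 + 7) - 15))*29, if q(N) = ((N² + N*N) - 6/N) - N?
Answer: -812 - 116*I*√14/7 ≈ -812.0 - 62.005*I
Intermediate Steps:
q(N) = -N - 6/N + 2*N² (q(N) = ((N² + N²) - 6/N) - N = (2*N² - 6/N) - N = (-6/N + 2*N²) - N = -N - 6/N + 2*N²)
q(√((-6 + 7) - 15))*29 = (-√((-6 + 7) - 15) - 6/√((-6 + 7) - 15) + 2*(√((-6 + 7) - 15))²)*29 = (-√(1 - 15) - 6/√(1 - 15) + 2*(√(1 - 15))²)*29 = (-√(-14) - 6*(-I*√14/14) + 2*(√(-14))²)*29 = (-I*√14 - 6*(-I*√14/14) + 2*(I*√14)²)*29 = (-I*√14 - (-3)*I*√14/7 + 2*(-14))*29 = (-I*√14 + 3*I*√14/7 - 28)*29 = (-28 - 4*I*√14/7)*29 = -812 - 116*I*√14/7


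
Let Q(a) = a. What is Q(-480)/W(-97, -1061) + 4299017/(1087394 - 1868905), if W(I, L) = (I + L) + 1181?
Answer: -474002671/17974753 ≈ -26.370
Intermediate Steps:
W(I, L) = 1181 + I + L
Q(-480)/W(-97, -1061) + 4299017/(1087394 - 1868905) = -480/(1181 - 97 - 1061) + 4299017/(1087394 - 1868905) = -480/23 + 4299017/(-781511) = -480*1/23 + 4299017*(-1/781511) = -480/23 - 4299017/781511 = -474002671/17974753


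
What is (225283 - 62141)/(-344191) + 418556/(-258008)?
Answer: -46538787333/22201007882 ≈ -2.0962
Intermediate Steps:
(225283 - 62141)/(-344191) + 418556/(-258008) = 163142*(-1/344191) + 418556*(-1/258008) = -163142/344191 - 104639/64502 = -46538787333/22201007882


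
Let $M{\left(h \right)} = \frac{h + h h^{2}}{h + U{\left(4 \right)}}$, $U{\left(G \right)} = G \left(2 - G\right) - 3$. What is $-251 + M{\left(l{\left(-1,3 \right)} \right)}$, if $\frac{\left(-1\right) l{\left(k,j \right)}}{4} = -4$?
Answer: $\frac{2857}{5} \approx 571.4$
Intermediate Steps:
$U{\left(G \right)} = -3 + G \left(2 - G\right)$
$l{\left(k,j \right)} = 16$ ($l{\left(k,j \right)} = \left(-4\right) \left(-4\right) = 16$)
$M{\left(h \right)} = \frac{h + h^{3}}{-11 + h}$ ($M{\left(h \right)} = \frac{h + h h^{2}}{h - 11} = \frac{h + h^{3}}{h - 11} = \frac{h + h^{3}}{-11 + h}$)
$-251 + M{\left(l{\left(-1,3 \right)} \right)} = -251 + \frac{16 + 16^{3}}{-11 + 16} = -251 + \frac{16 + 4096}{5} = -251 + \frac{1}{5} \cdot 4112 = -251 + \frac{4112}{5} = \frac{2857}{5}$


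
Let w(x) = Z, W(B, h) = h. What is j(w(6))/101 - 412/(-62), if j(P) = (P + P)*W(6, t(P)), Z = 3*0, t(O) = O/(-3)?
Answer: 206/31 ≈ 6.6452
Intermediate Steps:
t(O) = -O/3 (t(O) = O*(-⅓) = -O/3)
Z = 0
w(x) = 0
j(P) = -2*P²/3 (j(P) = (P + P)*(-P/3) = (2*P)*(-P/3) = -2*P²/3)
j(w(6))/101 - 412/(-62) = -⅔*0²/101 - 412/(-62) = -⅔*0*(1/101) - 412*(-1/62) = 0*(1/101) + 206/31 = 0 + 206/31 = 206/31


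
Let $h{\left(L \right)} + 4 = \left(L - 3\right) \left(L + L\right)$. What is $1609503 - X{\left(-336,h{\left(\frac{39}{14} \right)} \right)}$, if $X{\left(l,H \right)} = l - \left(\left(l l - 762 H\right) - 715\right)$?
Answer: $\frac{84572909}{49} \approx 1.726 \cdot 10^{6}$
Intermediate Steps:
$h{\left(L \right)} = -4 + 2 L \left(-3 + L\right)$ ($h{\left(L \right)} = -4 + \left(L - 3\right) \left(L + L\right) = -4 + \left(-3 + L\right) 2 L = -4 + 2 L \left(-3 + L\right)$)
$X{\left(l,H \right)} = 715 + l - l^{2} + 762 H$ ($X{\left(l,H \right)} = l - \left(\left(l^{2} - 762 H\right) - 715\right) = l - \left(-715 + l^{2} - 762 H\right) = l + \left(715 - l^{2} + 762 H\right) = 715 + l - l^{2} + 762 H$)
$1609503 - X{\left(-336,h{\left(\frac{39}{14} \right)} \right)} = 1609503 - \left(715 - 336 - \left(-336\right)^{2} + 762 \left(-4 - 6 \cdot \frac{39}{14} + 2 \left(\frac{39}{14}\right)^{2}\right)\right) = 1609503 - \left(715 - 336 - 112896 + 762 \left(-4 - 6 \cdot 39 \cdot \frac{1}{14} + 2 \left(39 \cdot \frac{1}{14}\right)^{2}\right)\right) = 1609503 - \left(715 - 336 - 112896 + 762 \left(-4 - \frac{117}{7} + 2 \left(\frac{39}{14}\right)^{2}\right)\right) = 1609503 - \left(715 - 336 - 112896 + 762 \left(-4 - \frac{117}{7} + 2 \cdot \frac{1521}{196}\right)\right) = 1609503 - \left(715 - 336 - 112896 + 762 \left(-4 - \frac{117}{7} + \frac{1521}{98}\right)\right) = 1609503 - \left(715 - 336 - 112896 + 762 \left(- \frac{509}{98}\right)\right) = 1609503 - \left(715 - 336 - 112896 - \frac{193929}{49}\right) = 1609503 - - \frac{5707262}{49} = 1609503 + \frac{5707262}{49} = \frac{84572909}{49}$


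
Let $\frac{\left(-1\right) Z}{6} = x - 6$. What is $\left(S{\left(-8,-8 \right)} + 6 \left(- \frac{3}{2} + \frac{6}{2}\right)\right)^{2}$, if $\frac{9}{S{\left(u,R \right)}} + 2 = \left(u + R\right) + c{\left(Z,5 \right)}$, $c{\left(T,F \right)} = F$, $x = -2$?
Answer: $\frac{11664}{169} \approx 69.018$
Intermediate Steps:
$Z = 48$ ($Z = - 6 \left(-2 - 6\right) = \left(-6\right) \left(-8\right) = 48$)
$S{\left(u,R \right)} = \frac{9}{3 + R + u}$ ($S{\left(u,R \right)} = \frac{9}{-2 + \left(\left(u + R\right) + 5\right)} = \frac{9}{-2 + \left(\left(R + u\right) + 5\right)} = \frac{9}{-2 + \left(5 + R + u\right)} = \frac{9}{3 + R + u}$)
$\left(S{\left(-8,-8 \right)} + 6 \left(- \frac{3}{2} + \frac{6}{2}\right)\right)^{2} = \left(\frac{9}{3 - 8 - 8} + 6 \left(- \frac{3}{2} + \frac{6}{2}\right)\right)^{2} = \left(\frac{9}{-13} + 6 \left(\left(-3\right) \frac{1}{2} + 6 \cdot \frac{1}{2}\right)\right)^{2} = \left(9 \left(- \frac{1}{13}\right) + 6 \left(- \frac{3}{2} + 3\right)\right)^{2} = \left(- \frac{9}{13} + 6 \cdot \frac{3}{2}\right)^{2} = \left(- \frac{9}{13} + 9\right)^{2} = \left(\frac{108}{13}\right)^{2} = \frac{11664}{169}$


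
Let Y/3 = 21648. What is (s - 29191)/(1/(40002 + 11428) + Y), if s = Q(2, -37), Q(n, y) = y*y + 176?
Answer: -1421833780/3340069921 ≈ -0.42569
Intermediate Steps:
Y = 64944 (Y = 3*21648 = 64944)
Q(n, y) = 176 + y² (Q(n, y) = y² + 176 = 176 + y²)
s = 1545 (s = 176 + (-37)² = 176 + 1369 = 1545)
(s - 29191)/(1/(40002 + 11428) + Y) = (1545 - 29191)/(1/(40002 + 11428) + 64944) = -27646/(1/51430 + 64944) = -27646/3340069921/51430 = -27646*51430/3340069921 = -1421833780/3340069921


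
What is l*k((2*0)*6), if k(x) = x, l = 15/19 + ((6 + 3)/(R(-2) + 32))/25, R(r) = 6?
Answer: 0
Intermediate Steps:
l = 759/950 (l = 15/19 + ((6 + 3)/(6 + 32))/25 = 15*(1/19) + (9/38)*(1/25) = 15/19 + (9*(1/38))*(1/25) = 15/19 + (9/38)*(1/25) = 15/19 + 9/950 = 759/950 ≈ 0.79895)
l*k((2*0)*6) = 759*((2*0)*6)/950 = 759*(0*6)/950 = (759/950)*0 = 0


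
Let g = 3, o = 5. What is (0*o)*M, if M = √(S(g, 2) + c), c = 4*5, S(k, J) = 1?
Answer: 0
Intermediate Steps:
c = 20
M = √21 (M = √(1 + 20) = √21 ≈ 4.5826)
(0*o)*M = (0*5)*√21 = 0*√21 = 0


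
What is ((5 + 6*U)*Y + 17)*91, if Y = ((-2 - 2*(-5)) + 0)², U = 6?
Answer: 240331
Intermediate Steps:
Y = 64 (Y = ((-2 + 10) + 0)² = (8 + 0)² = 8² = 64)
((5 + 6*U)*Y + 17)*91 = ((5 + 6*6)*64 + 17)*91 = ((5 + 36)*64 + 17)*91 = (41*64 + 17)*91 = (2624 + 17)*91 = 2641*91 = 240331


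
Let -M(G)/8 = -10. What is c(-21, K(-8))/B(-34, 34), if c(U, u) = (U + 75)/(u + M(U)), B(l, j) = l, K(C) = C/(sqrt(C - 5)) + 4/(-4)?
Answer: -27729/1380349 + 216*I*sqrt(13)/1380349 ≈ -0.020088 + 0.0005642*I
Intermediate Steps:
K(C) = -1 + C/sqrt(-5 + C) (K(C) = C/(sqrt(-5 + C)) + 4*(-1/4) = C/sqrt(-5 + C) - 1 = -1 + C/sqrt(-5 + C))
M(G) = 80 (M(G) = -8*(-10) = 80)
c(U, u) = (75 + U)/(80 + u) (c(U, u) = (U + 75)/(u + 80) = (75 + U)/(80 + u))
c(-21, K(-8))/B(-34, 34) = ((75 - 21)/(80 + (-1 - 8/sqrt(-5 - 8))))/(-34) = (54/(80 + (-1 - (-8)*I*sqrt(13)/13)))*(-1/34) = (54/(80 + (-1 + 8*I*sqrt(13)/13)))*(-1/34) = (54/(79 + 8*I*sqrt(13)/13))*(-1/34) = -27/(17*(79 + 8*I*sqrt(13)/13))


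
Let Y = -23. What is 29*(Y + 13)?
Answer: -290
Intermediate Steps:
29*(Y + 13) = 29*(-23 + 13) = 29*(-10) = -290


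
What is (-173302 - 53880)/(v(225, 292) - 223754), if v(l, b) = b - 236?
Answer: 113591/111849 ≈ 1.0156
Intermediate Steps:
v(l, b) = -236 + b
(-173302 - 53880)/(v(225, 292) - 223754) = (-173302 - 53880)/((-236 + 292) - 223754) = -227182/(56 - 223754) = -227182/(-223698) = -227182*(-1/223698) = 113591/111849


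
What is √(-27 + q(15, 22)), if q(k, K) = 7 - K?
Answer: I*√42 ≈ 6.4807*I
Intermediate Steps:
√(-27 + q(15, 22)) = √(-27 + (7 - 1*22)) = √(-27 + (7 - 22)) = √(-27 - 15) = √(-42) = I*√42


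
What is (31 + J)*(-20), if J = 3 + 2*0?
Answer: -680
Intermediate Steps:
J = 3 (J = 3 + 0 = 3)
(31 + J)*(-20) = (31 + 3)*(-20) = 34*(-20) = -680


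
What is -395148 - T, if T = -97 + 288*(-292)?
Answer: -310955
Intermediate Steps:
T = -84193 (T = -97 - 84096 = -84193)
-395148 - T = -395148 - 1*(-84193) = -395148 + 84193 = -310955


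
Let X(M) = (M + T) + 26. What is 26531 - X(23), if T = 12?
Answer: 26470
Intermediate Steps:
X(M) = 38 + M (X(M) = (M + 12) + 26 = (12 + M) + 26 = 38 + M)
26531 - X(23) = 26531 - (38 + 23) = 26531 - 1*61 = 26531 - 61 = 26470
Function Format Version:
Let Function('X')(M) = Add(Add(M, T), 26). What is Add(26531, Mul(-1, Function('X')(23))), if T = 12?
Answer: 26470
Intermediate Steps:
Function('X')(M) = Add(38, M) (Function('X')(M) = Add(Add(M, 12), 26) = Add(Add(12, M), 26) = Add(38, M))
Add(26531, Mul(-1, Function('X')(23))) = Add(26531, Mul(-1, Add(38, 23))) = Add(26531, Mul(-1, 61)) = Add(26531, -61) = 26470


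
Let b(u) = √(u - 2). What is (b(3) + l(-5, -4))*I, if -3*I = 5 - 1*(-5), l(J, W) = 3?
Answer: -40/3 ≈ -13.333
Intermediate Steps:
I = -10/3 (I = -(5 - 1*(-5))/3 = -(5 + 5)/3 = -⅓*10 = -10/3 ≈ -3.3333)
b(u) = √(-2 + u)
(b(3) + l(-5, -4))*I = (√(-2 + 3) + 3)*(-10/3) = (√1 + 3)*(-10/3) = (1 + 3)*(-10/3) = 4*(-10/3) = -40/3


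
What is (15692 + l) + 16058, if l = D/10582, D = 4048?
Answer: 15271934/481 ≈ 31750.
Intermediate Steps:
l = 184/481 (l = 4048/10582 = 4048*(1/10582) = 184/481 ≈ 0.38254)
(15692 + l) + 16058 = (15692 + 184/481) + 16058 = 7548036/481 + 16058 = 15271934/481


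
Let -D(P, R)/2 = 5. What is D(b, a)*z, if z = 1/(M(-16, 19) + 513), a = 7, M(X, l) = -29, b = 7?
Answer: -5/242 ≈ -0.020661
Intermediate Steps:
D(P, R) = -10 (D(P, R) = -2*5 = -10)
z = 1/484 (z = 1/(-29 + 513) = 1/484 ≈ 0.0020661)
D(b, a)*z = -10*1/484 = -5/242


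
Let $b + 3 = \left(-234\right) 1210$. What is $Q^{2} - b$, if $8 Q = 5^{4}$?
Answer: $\frac{18511777}{64} \approx 2.8925 \cdot 10^{5}$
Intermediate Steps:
$b = -283143$ ($b = -3 - 283140 = -283143$)
$Q = \frac{625}{8}$ ($Q = \frac{5^{4}}{8} = \frac{1}{8} \cdot 625 = \frac{625}{8} \approx 78.125$)
$Q^{2} - b = \left(\frac{625}{8}\right)^{2} - -283143 = \frac{390625}{64} + 283143 = \frac{18511777}{64}$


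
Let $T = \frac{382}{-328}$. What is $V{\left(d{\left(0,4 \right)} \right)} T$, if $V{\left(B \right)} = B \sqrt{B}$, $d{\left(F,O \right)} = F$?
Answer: $0$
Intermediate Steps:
$T = - \frac{191}{164}$ ($T = 382 \left(- \frac{1}{328}\right) = - \frac{191}{164} \approx -1.1646$)
$V{\left(B \right)} = B^{\frac{3}{2}}$
$V{\left(d{\left(0,4 \right)} \right)} T = 0^{\frac{3}{2}} \left(- \frac{191}{164}\right) = 0 \left(- \frac{191}{164}\right) = 0$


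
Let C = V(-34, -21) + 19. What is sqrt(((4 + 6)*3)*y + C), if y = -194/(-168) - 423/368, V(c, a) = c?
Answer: I*sqrt(6155030)/644 ≈ 3.8524*I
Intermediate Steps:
y = 41/7728 (y = -194*(-1/168) - 423*1/368 = 97/84 - 423/368 = 41/7728 ≈ 0.0053054)
C = -15 (C = -34 + 19 = -15)
sqrt(((4 + 6)*3)*y + C) = sqrt(((4 + 6)*3)*(41/7728) - 15) = sqrt((10*3)*(41/7728) - 15) = sqrt(30*(41/7728) - 15) = sqrt(205/1288 - 15) = sqrt(-19115/1288) = I*sqrt(6155030)/644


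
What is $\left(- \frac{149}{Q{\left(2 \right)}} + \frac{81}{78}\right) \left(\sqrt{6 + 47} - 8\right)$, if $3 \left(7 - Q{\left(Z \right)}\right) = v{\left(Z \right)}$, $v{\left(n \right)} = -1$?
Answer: $\frac{22056}{143} - \frac{2757 \sqrt{53}}{143} \approx 13.879$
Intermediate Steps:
$Q{\left(Z \right)} = \frac{22}{3}$ ($Q{\left(Z \right)} = 7 - - \frac{1}{3} = 7 + \frac{1}{3} = \frac{22}{3}$)
$\left(- \frac{149}{Q{\left(2 \right)}} + \frac{81}{78}\right) \left(\sqrt{6 + 47} - 8\right) = \left(- \frac{149}{\frac{22}{3}} + \frac{81}{78}\right) \left(\sqrt{6 + 47} - 8\right) = \left(\left(-149\right) \frac{3}{22} + 81 \cdot \frac{1}{78}\right) \left(\sqrt{53} - 8\right) = \left(- \frac{447}{22} + \frac{27}{26}\right) \left(-8 + \sqrt{53}\right) = - \frac{2757 \left(-8 + \sqrt{53}\right)}{143} = \frac{22056}{143} - \frac{2757 \sqrt{53}}{143}$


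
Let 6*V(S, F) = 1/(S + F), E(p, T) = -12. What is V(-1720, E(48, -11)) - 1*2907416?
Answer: -30213867073/10392 ≈ -2.9074e+6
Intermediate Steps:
V(S, F) = 1/(6*(F + S)) (V(S, F) = 1/(6*(S + F)) = 1/(6*(F + S)))
V(-1720, E(48, -11)) - 1*2907416 = 1/(6*(-12 - 1720)) - 1*2907416 = (⅙)/(-1732) - 2907416 = (⅙)*(-1/1732) - 2907416 = -1/10392 - 2907416 = -30213867073/10392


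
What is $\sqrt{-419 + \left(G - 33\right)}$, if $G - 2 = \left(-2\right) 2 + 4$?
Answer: $15 i \sqrt{2} \approx 21.213 i$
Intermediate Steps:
$G = 2$ ($G = 2 + \left(\left(-2\right) 2 + 4\right) = 2 + \left(-4 + 4\right) = 2 + 0 = 2$)
$\sqrt{-419 + \left(G - 33\right)} = \sqrt{-419 + \left(2 - 33\right)} = \sqrt{-419 - 31} = \sqrt{-450} = 15 i \sqrt{2}$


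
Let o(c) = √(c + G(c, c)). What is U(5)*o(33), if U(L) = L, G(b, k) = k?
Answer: 5*√66 ≈ 40.620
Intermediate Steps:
o(c) = √2*√c (o(c) = √(c + c) = √(2*c) = √2*√c)
U(5)*o(33) = 5*(√2*√33) = 5*√66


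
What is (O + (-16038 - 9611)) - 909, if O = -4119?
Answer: -30677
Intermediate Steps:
(O + (-16038 - 9611)) - 909 = (-4119 + (-16038 - 9611)) - 909 = (-4119 - 25649) - 909 = -29768 - 909 = -30677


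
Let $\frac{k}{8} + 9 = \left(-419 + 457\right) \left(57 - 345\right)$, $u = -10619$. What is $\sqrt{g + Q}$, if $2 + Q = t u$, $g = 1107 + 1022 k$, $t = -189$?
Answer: $4 i \sqrt{5471477} \approx 9356.5 i$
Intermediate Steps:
$k = -87624$ ($k = -72 + 8 \left(-419 + 457\right) \left(57 - 345\right) = -72 + 8 \cdot 38 \left(-288\right) = -72 + 8 \left(-10944\right) = -72 - 87552 = -87624$)
$g = -89550621$ ($g = 1107 + 1022 \left(-87624\right) = 1107 - 89551728 = -89550621$)
$Q = 2006989$ ($Q = -2 - -2006991 = -2 + 2006991 = 2006989$)
$\sqrt{g + Q} = \sqrt{-89550621 + 2006989} = \sqrt{-87543632} = 4 i \sqrt{5471477}$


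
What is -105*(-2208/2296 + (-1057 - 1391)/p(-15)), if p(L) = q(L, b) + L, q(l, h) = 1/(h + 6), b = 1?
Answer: -9167490/533 ≈ -17200.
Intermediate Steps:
q(l, h) = 1/(6 + h)
p(L) = ⅐ + L (p(L) = 1/(6 + 1) + L = 1/7 + L = ⅐ + L)
-105*(-2208/2296 + (-1057 - 1391)/p(-15)) = -105*(-2208/2296 + (-1057 - 1391)/(⅐ - 15)) = -105*(-2208*1/2296 - 2448/(-104/7)) = -105*(-276/287 - 2448*(-7/104)) = -105*(-276/287 + 2142/13) = -105*611166/3731 = -9167490/533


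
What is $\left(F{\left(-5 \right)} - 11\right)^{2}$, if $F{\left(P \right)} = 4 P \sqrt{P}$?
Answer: $-1879 + 440 i \sqrt{5} \approx -1879.0 + 983.87 i$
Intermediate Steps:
$F{\left(P \right)} = 4 P^{\frac{3}{2}}$
$\left(F{\left(-5 \right)} - 11\right)^{2} = \left(4 \left(-5\right)^{\frac{3}{2}} - 11\right)^{2} = \left(4 \left(- 5 i \sqrt{5}\right) - 11\right)^{2} = \left(- 20 i \sqrt{5} - 11\right)^{2} = \left(-11 - 20 i \sqrt{5}\right)^{2}$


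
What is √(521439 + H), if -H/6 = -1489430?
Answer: 3*√1050891 ≈ 3075.4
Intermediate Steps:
H = 8936580 (H = -6*(-1489430) = 8936580)
√(521439 + H) = √(521439 + 8936580) = √9458019 = 3*√1050891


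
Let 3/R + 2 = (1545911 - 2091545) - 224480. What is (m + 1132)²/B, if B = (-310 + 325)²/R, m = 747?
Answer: -3530641/57758700 ≈ -0.061127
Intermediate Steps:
R = -3/770116 (R = 3/(-2 + ((1545911 - 2091545) - 224480)) = 3/(-2 + (-545634 - 224480)) = 3/(-2 - 770114) = 3/(-770116) = 3*(-1/770116) = -3/770116 ≈ -3.8955e-6)
B = -57758700 (B = (-310 + 325)²/(-3/770116) = 15²*(-770116/3) = 225*(-770116/3) = -57758700)
(m + 1132)²/B = (747 + 1132)²/(-57758700) = 1879²*(-1/57758700) = 3530641*(-1/57758700) = -3530641/57758700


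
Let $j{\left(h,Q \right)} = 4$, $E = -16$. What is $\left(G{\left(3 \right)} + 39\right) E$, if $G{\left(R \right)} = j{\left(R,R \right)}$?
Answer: $-688$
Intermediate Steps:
$G{\left(R \right)} = 4$
$\left(G{\left(3 \right)} + 39\right) E = \left(4 + 39\right) \left(-16\right) = 43 \left(-16\right) = -688$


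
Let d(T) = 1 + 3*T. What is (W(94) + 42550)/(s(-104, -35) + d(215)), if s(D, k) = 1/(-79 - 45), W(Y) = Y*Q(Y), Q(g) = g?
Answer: 6371864/80103 ≈ 79.546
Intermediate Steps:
W(Y) = Y**2 (W(Y) = Y*Y = Y**2)
s(D, k) = -1/124 (s(D, k) = 1/(-124) = -1/124)
(W(94) + 42550)/(s(-104, -35) + d(215)) = (94**2 + 42550)/(-1/124 + (1 + 3*215)) = (8836 + 42550)/(-1/124 + (1 + 645)) = 51386/(-1/124 + 646) = 51386/(80103/124) = 51386*(124/80103) = 6371864/80103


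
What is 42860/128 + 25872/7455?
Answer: 3843249/11360 ≈ 338.31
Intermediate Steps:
42860/128 + 25872/7455 = 42860*(1/128) + 25872*(1/7455) = 10715/32 + 1232/355 = 3843249/11360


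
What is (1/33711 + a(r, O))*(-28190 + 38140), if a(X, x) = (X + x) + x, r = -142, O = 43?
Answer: -18783759250/33711 ≈ -5.5720e+5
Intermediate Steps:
a(X, x) = X + 2*x
(1/33711 + a(r, O))*(-28190 + 38140) = (1/33711 + (-142 + 2*43))*(-28190 + 38140) = (1/33711 + (-142 + 86))*9950 = (1/33711 - 56)*9950 = -1887815/33711*9950 = -18783759250/33711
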